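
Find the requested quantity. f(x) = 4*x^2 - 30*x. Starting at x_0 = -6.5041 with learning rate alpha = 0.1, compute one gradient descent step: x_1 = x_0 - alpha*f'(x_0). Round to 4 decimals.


We compute the gradient at x_0 and apply the update.
f'(x) = 8*x - 30
f'(-6.5041) = 8*-6.5041 - 30 = -82.0328
x_1 = -6.5041 - 0.1*-82.0328 = 1.6992


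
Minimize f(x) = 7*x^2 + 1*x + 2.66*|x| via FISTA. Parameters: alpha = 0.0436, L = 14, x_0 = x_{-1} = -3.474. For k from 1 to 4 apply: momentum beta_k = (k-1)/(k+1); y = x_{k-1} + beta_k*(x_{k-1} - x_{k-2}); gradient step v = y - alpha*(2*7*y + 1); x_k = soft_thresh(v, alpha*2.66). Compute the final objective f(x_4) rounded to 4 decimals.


FISTA on f(x) = 7*x^2 + 1*x + 2.66*|x|
L = 14, alpha = 0.0436
Iteration 1: beta = 0.0, y = -3.474 + 0.0*(-3.474 + 3.474) = -3.474
  grad(y) = -47.636, v = y - alpha*grad = -1.3971
  prox(v) = soft_thresh(-1.3971, 0.116) = -1.2811
Iteration 2: beta = 0.3333, y = -1.2811 + 0.3333*(-1.2811 + 3.474) = -0.5501
  grad(y) = -6.7018, v = y - alpha*grad = -0.2579
  prox(v) = soft_thresh(-0.2579, 0.116) = -0.142
Iteration 3: beta = 0.5, y = -0.142 + 0.5*(-0.142 + 1.2811) = 0.4276
  grad(y) = 6.9866, v = y - alpha*grad = 0.123
  prox(v) = soft_thresh(0.123, 0.116) = 0.007
Iteration 4: beta = 0.6, y = 0.007 + 0.6*(0.007 + 0.142) = 0.0964
  grad(y) = 2.3497, v = y - alpha*grad = -0.006
  prox(v) = soft_thresh(-0.006, 0.116) = 0.0
f(x_4) = 7*0.0^2 + 1*0.0 + 2.66*|0.0| = 0.0


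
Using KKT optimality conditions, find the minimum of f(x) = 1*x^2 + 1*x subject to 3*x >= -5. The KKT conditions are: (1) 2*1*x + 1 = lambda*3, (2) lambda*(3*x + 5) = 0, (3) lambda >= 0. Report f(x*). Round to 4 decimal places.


Step 1: Try lambda = 0 (constraint inactive).
Stationarity: 2*1*x + 1 = 0
x* = -1/(2*1) = -0.5
Check constraint: 3*-0.5 = -1.5 >= -5 -- satisfied.
Step 2: Compute optimal value.
f(x*) = 1*(-0.5)^2 + 1*(-0.5) = -0.25


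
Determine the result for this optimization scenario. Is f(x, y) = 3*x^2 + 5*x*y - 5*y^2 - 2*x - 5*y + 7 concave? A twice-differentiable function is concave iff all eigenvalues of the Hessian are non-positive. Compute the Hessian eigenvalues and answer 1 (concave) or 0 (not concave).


The Hessian of f(x,y) = 3*x^2 + 5*x*y - 5*y^2 - 2*x - 5*y + 7 is:
H = [[6, 5], [5, -10]]
Trace = 6 - 10 = -4
Determinant = 6*-10 - (5)^2 = -85
Discriminant = (-4)^2 - 4*-85 = 356.0
Eigenvalues: lambda_1 = -11.434, lambda_2 = 7.434
The function is not concave.

0


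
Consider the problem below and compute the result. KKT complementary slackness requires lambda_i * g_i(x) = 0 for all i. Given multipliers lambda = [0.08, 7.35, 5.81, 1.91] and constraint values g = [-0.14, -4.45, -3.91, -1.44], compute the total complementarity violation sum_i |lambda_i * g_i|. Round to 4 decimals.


KKT complementary slackness check:
lambda_1 * g_1 = 0.08 * -0.14 = -0.0112
lambda_2 * g_2 = 7.35 * -4.45 = -32.7075
lambda_3 * g_3 = 5.81 * -3.91 = -22.7171
lambda_4 * g_4 = 1.91 * -1.44 = -2.7504
Total violation = 0.0112 + 32.7075 + 22.7171 + 2.7504 = 58.1862


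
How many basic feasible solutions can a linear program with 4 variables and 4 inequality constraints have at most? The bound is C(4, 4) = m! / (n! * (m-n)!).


Each vertex corresponds to some choice of n active constraints out of m, so the number of vertices is at most C(m, n) = m! / (n!(m-n)!).
m = 4, n = 4
Numerator: 4 * 3 * 2 * 1
Denominator: 4! = 24
C(4, 4) = 1


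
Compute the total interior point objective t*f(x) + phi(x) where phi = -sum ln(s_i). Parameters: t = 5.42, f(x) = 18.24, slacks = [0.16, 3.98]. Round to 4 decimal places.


Step 1: Compute log-barrier.
ln values: [-1.8326, 1.3813]
phi = -(-1.8326 + 1.3813) = 0.4513
Step 2: Compute augmented objective.
t*f(x) = 5.42*18.24 = 98.8608
Total = 98.8608 + 0.4513 = 99.3121


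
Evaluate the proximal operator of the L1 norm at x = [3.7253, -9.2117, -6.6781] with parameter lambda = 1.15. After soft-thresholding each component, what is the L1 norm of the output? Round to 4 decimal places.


Soft-thresholding with lambda = 1.15:
prox(3.7253) = sign(3.7253)*max(|3.7253| - 1.15, 0) = 2.5753
prox(-9.2117) = sign(-9.2117)*max(|-9.2117| - 1.15, 0) = -8.0617
prox(-6.6781) = sign(-6.6781)*max(|-6.6781| - 1.15, 0) = -5.5281
prox(x) = [2.5753, -8.0617, -5.5281]
||prox(x)||_1 = 2.5753 + 8.0617 + 5.5281 = 16.1651


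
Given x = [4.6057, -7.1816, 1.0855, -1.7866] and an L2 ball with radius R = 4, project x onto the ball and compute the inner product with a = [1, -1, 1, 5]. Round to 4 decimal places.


Step 1: Compute ||x|| (intermediates to 6 decimals).
||x|| = sqrt(4.6057^2 + (-7.1816)^2 + 1.0855^2 + (-1.7866)^2) = 8.783968
Step 2: Project.
Since ||x|| > R, scale = R/||x|| = 4/8.783968 = 0.455375, proj(x) = scale * x
proj(x) = [2.097321, -3.270321, 0.49431, -0.813573]
Step 3: Dot product.
a^T * proj(x) = 1*2.097321 - 1*(-3.270321) + 1*0.49431 + 5*(-0.813573) = 1.7941


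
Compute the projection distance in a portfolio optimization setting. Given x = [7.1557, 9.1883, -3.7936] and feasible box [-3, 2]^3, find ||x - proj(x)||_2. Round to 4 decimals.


Project each component onto [-3, 2].
clip(7.1557) = 2.0, clip(9.1883) = 2.0, clip(-3.7936) = -3.0
Projection = [2.0, 2.0, -3.0]
Squared diffs: [26.5812, 51.6717, 0.6298]
Distance = sqrt(78.8827) = 8.8816


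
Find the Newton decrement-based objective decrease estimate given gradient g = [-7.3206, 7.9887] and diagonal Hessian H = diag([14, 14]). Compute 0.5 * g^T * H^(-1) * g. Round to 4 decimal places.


Step 1: H is diagonal, so H^(-1) * g = [-0.5229, 0.5706].
Step 2: g^T H^(-1) g = sum_i g_i^2 / H_ii
  = (-7.3206)^2/14 + (7.9887)^2/14
  = 3.8279 + 4.5585 = 8.3865
Step 3: Objective decrease = 0.5 * g^T H^(-1) g = 4.1932


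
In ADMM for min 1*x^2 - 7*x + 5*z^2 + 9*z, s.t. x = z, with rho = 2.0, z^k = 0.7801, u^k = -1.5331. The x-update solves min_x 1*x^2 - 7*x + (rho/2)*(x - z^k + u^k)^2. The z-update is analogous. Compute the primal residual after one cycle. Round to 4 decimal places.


ADMM iteration with rho = 2.0, z^k = 0.7801, u^k = -1.5331
Step 1: x-update.
Minimize 1*x^2 - 7*x + (2.0/2)*(x - 0.7801 - 1.5331)^2
FOC: (2*1 + 2.0)*x = 7 + 2.0*(0.7801 + 1.5331)
x^{k+1} = 2.9066
Step 2: z-update.
Minimize 5*z^2 + 9*z + (2.0/2)*(2.9066 - z - 1.5331)^2
FOC: (2*5 + 2.0)*z = -9 + 2.0*(2.9066 - 1.5331)
z^{k+1} = -0.5211
Step 3: u-update.
u^{k+1} = -1.5331 + 2.9066 + 0.5211 = 1.8946
Step 4: Primal residual = |2.9066 + 0.5211| = 3.4277


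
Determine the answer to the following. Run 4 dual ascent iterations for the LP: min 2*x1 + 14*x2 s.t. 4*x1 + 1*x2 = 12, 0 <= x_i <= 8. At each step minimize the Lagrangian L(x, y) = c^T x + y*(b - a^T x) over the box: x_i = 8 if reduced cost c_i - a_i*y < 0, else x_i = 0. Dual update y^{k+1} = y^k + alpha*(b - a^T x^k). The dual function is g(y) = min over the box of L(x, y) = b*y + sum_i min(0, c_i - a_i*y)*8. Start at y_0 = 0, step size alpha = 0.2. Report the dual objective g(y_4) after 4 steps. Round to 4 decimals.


Dual ascent for LP: min 2*x1 + 14*x2, 4*x1 + 1*x2 = 12, 0 <= x_i <= 8
Step 1: y^k = 0.0, reduced costs: (2.0, 14.0)
  x^k = (0.0, 0.0), subgradient = b - a^T x = 12.0
  y^{k+1} = 0.0 + 0.2*12.0 = 2.4
Step 2: y^k = 2.4, reduced costs: (-7.6, 11.6)
  x^k = (8.0, 0.0), subgradient = b - a^T x = -20.0
  y^{k+1} = 2.4 + 0.2*-20.0 = -1.6
Step 3: y^k = -1.6, reduced costs: (8.4, 15.6)
  x^k = (0.0, 0.0), subgradient = b - a^T x = 12.0
  y^{k+1} = -1.6 + 0.2*12.0 = 0.8
Step 4: y^k = 0.8, reduced costs: (-1.2, 13.2)
  x^k = (8.0, 0.0), subgradient = b - a^T x = -20.0
  y^{k+1} = 0.8 + 0.2*-20.0 = -3.2
Dual objective at y_4 = -3.2: reduced costs (14.8, 17.2), box minimizer x = (0.0, 0.0)
g(y_4) = b*y + (c1 - a1*y)*x1 + (c2 - a2*y)*x2 = 12*(-3.2) + 14.8*0.0 + 17.2*0.0 = -38.4 + 0.0 + 0.0 = -38.4


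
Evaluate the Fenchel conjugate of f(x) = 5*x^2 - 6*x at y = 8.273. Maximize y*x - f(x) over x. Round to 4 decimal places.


f*(y) = sup_x {y*x - a*x^2 - b*x} = sup_x {(y-b)*x - a*x^2}
FOC: (y - b) - 2a*x = 0 => x* = (y - b)/(2a)
x* = (8.273 + 6)/(2*5) = 1.4273
f*(8.273) = (y-b)^2/(4a) = (8.273 + 6)^2/(4*5)
= 203.7185/20 = 10.1859


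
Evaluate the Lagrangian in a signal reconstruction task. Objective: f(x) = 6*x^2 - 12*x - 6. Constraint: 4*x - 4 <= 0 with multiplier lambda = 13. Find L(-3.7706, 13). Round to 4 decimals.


Step 1: Evaluate f(x).
f(-3.7706) = 6*(-3.7706)^2 - 12*(-3.7706) - 6 = 124.5517
Step 2: Evaluate g(x).
g(-3.7706) = 4*-3.7706 - 4 = -19.0824
Step 3: Compute Lagrangian.
L = 124.5517 + 13*-19.0824 = -123.5195


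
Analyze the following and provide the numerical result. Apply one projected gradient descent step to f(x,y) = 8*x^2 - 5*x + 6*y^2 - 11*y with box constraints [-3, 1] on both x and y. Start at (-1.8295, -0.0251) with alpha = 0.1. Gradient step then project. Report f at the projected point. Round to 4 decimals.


Step 1: Compute gradient at (-1.8295, -0.0251).
grad_x = 2*8*-1.8295 - 5 = -34.272
grad_y = 2*6*-0.0251 - 11 = -11.3012
Step 2: Gradient step.
x_raw = -1.8295 - 0.1*-34.272 = 1.5977
y_raw = -0.0251 - 0.1*-11.3012 = 1.105
Step 3: Project onto [-3, 1].
x_proj = clip(1.5977) = 1.0
y_proj = clip(1.105) = 1.0
Step 4: Evaluate f.
f(1.0, 1.0) = -2.0


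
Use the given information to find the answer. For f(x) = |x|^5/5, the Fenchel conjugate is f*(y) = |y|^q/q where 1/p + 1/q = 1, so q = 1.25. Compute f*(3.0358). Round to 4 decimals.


The conjugate exponent q satisfies 1/p + 1/q = 1.
p = 5, so q = 5/(5 - 1) = 1.25
|y|^q = 3.0358^1.25 = 4.0072
f*(3.0358) = 4.0072 / 1.25 = 3.2058


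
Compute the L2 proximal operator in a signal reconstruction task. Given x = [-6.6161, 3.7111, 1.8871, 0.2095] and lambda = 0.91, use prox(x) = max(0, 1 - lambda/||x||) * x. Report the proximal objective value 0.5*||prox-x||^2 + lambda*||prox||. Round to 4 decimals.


Step 1: Compute ||x||.
||x|| = 7.8199
Step 2: Compute scaling factor.
scale = max(0, 1 - 0.91/7.8199) = 0.8836
Step 3: prox(x) = [-5.8462, 3.2792, 1.6675, 0.1851]
||prox(x)|| = 6.9099
Step 4: Proximal objective.
0.5*||prox-x||^2 = 0.4141
lambda*||prox|| = 6.288
Total = 6.702


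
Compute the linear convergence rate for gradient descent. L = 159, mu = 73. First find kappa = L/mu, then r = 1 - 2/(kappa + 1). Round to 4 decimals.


Step 1: Compute the condition number.
kappa = L/mu = 159/73 = 2.1781
Step 2: Compute the convergence rate.
r = 1 - 2/(kappa + 1) = 1 - 2*mu/(L + mu) = (L - mu)/(L + mu) = 86/232 = 0.3707


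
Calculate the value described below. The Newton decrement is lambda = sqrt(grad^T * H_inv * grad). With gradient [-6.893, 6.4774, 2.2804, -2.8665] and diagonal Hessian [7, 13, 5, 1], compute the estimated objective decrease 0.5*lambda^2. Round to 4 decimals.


Step 1: H is diagonal, so H^(-1) * g = [-0.9847, 0.4983, 0.4561, -2.8665].
Step 2: g^T H^(-1) g = sum_i g_i^2 / H_ii
  = (-6.893)^2/7 + (6.4774)^2/13 + (2.2804)^2/5 + (-2.8665)^2/1
  = 6.7876 + 3.2274 + 1.04 + 8.2168 = 19.2719
Step 3: Objective decrease = 0.5 * g^T H^(-1) g = 9.636


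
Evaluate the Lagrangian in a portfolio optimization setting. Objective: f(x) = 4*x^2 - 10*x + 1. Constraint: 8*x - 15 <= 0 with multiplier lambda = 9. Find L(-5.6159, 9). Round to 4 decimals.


Step 1: Evaluate f(x).
f(-5.6159) = 4*(-5.6159)^2 - 10*(-5.6159) + 1 = 183.3123
Step 2: Evaluate g(x).
g(-5.6159) = 8*-5.6159 - 15 = -59.9272
Step 3: Compute Lagrangian.
L = 183.3123 + 9*-59.9272 = -356.0325


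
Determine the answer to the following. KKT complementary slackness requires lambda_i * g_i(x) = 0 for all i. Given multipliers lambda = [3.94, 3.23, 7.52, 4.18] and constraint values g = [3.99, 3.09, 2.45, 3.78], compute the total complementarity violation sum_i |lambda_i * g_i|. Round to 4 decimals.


KKT complementary slackness check:
lambda_1 * g_1 = 3.94 * 3.99 = 15.7206
lambda_2 * g_2 = 3.23 * 3.09 = 9.9807
lambda_3 * g_3 = 7.52 * 2.45 = 18.424
lambda_4 * g_4 = 4.18 * 3.78 = 15.8004
Total violation = 15.7206 + 9.9807 + 18.424 + 15.8004 = 59.9257


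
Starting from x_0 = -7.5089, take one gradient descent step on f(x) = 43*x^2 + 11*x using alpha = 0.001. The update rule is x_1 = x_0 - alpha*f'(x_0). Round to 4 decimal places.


We compute the gradient at x_0 and apply the update.
f'(x) = 86*x + 11
f'(-7.5089) = 86*-7.5089 + 11 = -634.7654
x_1 = -7.5089 - 0.001*-634.7654 = -6.8741


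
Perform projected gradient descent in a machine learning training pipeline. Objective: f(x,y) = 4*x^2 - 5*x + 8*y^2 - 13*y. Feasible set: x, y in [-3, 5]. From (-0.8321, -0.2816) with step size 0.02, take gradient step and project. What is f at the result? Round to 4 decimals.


Step 1: Compute gradient at (-0.8321, -0.2816).
grad_x = 2*4*-0.8321 - 5 = -11.6568
grad_y = 2*8*-0.2816 - 13 = -17.5056
Step 2: Gradient step.
x_raw = -0.8321 - 0.02*-11.6568 = -0.599
y_raw = -0.2816 - 0.02*-17.5056 = 0.0685
Step 3: Project onto [-3, 5].
x_proj = clip(-0.599) = -0.599
y_proj = clip(0.0685) = 0.0685
Step 4: Evaluate f.
f(-0.599, 0.0685) = 3.5767


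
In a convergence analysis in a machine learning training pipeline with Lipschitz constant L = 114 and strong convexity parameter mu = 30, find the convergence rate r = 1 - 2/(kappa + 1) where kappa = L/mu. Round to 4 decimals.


Step 1: Compute the condition number.
kappa = L/mu = 114/30 = 3.8
Step 2: Compute the convergence rate.
r = 1 - 2/(kappa + 1) = 1 - 2*mu/(L + mu) = (L - mu)/(L + mu) = 84/144 = 0.5833


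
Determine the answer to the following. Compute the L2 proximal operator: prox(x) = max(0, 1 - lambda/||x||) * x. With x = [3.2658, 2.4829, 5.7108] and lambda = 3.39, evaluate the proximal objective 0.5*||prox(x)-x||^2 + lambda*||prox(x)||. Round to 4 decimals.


Step 1: Compute ||x||.
||x|| = 7.0316
Step 2: Compute scaling factor.
scale = max(0, 1 - 3.39/7.0316) = 0.5179
Step 3: prox(x) = [1.6913, 1.2859, 2.9576]
||prox(x)|| = 3.6416
Step 4: Proximal objective.
0.5*||prox-x||^2 = 5.7461
lambda*||prox|| = 12.345
Total = 18.0911


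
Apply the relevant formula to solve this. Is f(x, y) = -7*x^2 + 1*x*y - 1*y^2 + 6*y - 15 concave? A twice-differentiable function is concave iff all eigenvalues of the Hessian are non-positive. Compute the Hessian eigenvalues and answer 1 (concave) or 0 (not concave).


The Hessian of f(x,y) = -7*x^2 + 1*x*y - 1*y^2 + 6*y - 15 is:
H = [[-14, 1], [1, -2]]
Trace = -14 - 2 = -16
Determinant = -14*-2 - (1)^2 = 27
Discriminant = (-16)^2 - 4*27 = 148.0
Eigenvalues: lambda_1 = -14.0828, lambda_2 = -1.9172
The function is concave.

1


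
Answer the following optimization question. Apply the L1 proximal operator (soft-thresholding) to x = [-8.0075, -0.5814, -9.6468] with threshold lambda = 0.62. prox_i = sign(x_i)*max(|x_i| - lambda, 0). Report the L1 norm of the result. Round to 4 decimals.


Soft-thresholding with lambda = 0.62:
prox(-8.0075) = sign(-8.0075)*max(|-8.0075| - 0.62, 0) = -7.3875
prox(-0.5814) = sign(-0.5814)*max(|-0.5814| - 0.62, 0) = 0.0
prox(-9.6468) = sign(-9.6468)*max(|-9.6468| - 0.62, 0) = -9.0268
prox(x) = [-7.3875, 0.0, -9.0268]
||prox(x)||_1 = 7.3875 + 0.0 + 9.0268 = 16.4143


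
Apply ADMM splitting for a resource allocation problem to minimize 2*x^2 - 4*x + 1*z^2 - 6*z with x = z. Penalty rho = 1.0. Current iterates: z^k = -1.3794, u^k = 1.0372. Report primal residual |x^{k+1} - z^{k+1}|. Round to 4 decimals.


ADMM iteration with rho = 1.0, z^k = -1.3794, u^k = 1.0372
Step 1: x-update.
Minimize 2*x^2 - 4*x + (1.0/2)*(x + 1.3794 + 1.0372)^2
FOC: (2*2 + 1.0)*x = 4 + 1.0*(-1.3794 - 1.0372)
x^{k+1} = 0.3167
Step 2: z-update.
Minimize 1*z^2 - 6*z + (1.0/2)*(0.3167 - z + 1.0372)^2
FOC: (2*1 + 1.0)*z = 6 + 1.0*(0.3167 + 1.0372)
z^{k+1} = 2.4513
Step 3: u-update.
u^{k+1} = 1.0372 + 0.3167 - 2.4513 = -1.0974
Step 4: Primal residual = |0.3167 - 2.4513| = 2.1346


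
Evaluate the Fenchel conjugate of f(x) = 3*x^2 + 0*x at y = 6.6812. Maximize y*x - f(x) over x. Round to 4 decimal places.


f*(y) = sup_x {y*x - a*x^2 - b*x} = sup_x {(y-b)*x - a*x^2}
FOC: (y - b) - 2a*x = 0 => x* = (y - b)/(2a)
x* = (6.6812 - 0)/(2*3) = 1.1135
f*(6.6812) = (y-b)^2/(4a) = (6.6812 - 0)^2/(4*3)
= 44.6384/12 = 3.7199


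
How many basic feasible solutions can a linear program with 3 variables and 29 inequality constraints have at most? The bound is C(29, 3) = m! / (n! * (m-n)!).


Each vertex corresponds to some choice of n active constraints out of m, so the number of vertices is at most C(m, n) = m! / (n!(m-n)!).
m = 29, n = 3
Numerator: 29 * 28 * 27
Denominator: 3! = 6
C(29, 3) = 3654


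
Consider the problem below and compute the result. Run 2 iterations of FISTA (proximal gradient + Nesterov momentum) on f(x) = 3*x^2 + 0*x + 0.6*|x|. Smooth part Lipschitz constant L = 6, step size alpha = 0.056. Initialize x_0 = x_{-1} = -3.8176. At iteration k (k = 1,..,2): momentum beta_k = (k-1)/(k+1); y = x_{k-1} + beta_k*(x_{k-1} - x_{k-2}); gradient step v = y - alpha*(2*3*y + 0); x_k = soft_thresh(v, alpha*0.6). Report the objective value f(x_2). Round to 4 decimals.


FISTA on f(x) = 3*x^2 + 0*x + 0.6*|x|
L = 6, alpha = 0.056
Iteration 1: beta = 0.0, y = -3.8176 + 0.0*(-3.8176 + 3.8176) = -3.8176
  grad(y) = -22.9056, v = y - alpha*grad = -2.5349
  prox(v) = soft_thresh(-2.5349, 0.0336) = -2.5013
Iteration 2: beta = 0.3333, y = -2.5013 + 0.3333*(-2.5013 + 3.8176) = -2.0625
  grad(y) = -12.3751, v = y - alpha*grad = -1.3695
  prox(v) = soft_thresh(-1.3695, 0.0336) = -1.3359
f(x_2) = 3*(-1.3359)^2 + 0*(-1.3359) + 0.6*|-1.3359| = 6.1555


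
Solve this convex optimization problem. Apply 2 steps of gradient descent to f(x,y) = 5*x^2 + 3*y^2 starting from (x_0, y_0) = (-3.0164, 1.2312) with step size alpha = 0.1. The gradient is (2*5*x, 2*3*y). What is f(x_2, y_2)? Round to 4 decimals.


Gradient descent on f(x,y) = 5*x^2 + 3*y^2.
Starting point: (-3.0164, 1.2312), alpha = 0.1
Step 1: grad_x = 2*5*-3.0164 = -30.164, grad_y = 2*3*1.2312 = 7.3872
  x_1 = -3.0164 - 0.1*-30.164 = 0.0
  y_1 = 1.2312 - 0.1*7.3872 = 0.4925
Step 2: grad_x = 2*5*0.0 = 0.0, grad_y = 2*3*0.4925 = 2.9549
  x_2 = 0.0 - 0.1*0.0 = 0.0
  y_2 = 0.4925 - 0.1*2.9549 = 0.197
f(0.0, 0.197) = 5*0.0^2 + 3*0.197^2 = 0.1164


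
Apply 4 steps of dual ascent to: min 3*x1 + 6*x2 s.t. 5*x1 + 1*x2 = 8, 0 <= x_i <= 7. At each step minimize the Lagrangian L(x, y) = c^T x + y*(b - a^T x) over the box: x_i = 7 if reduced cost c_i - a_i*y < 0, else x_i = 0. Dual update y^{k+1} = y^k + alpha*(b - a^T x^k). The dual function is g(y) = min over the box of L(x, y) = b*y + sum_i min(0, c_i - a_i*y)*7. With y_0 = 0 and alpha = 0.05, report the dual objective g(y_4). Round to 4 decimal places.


Dual ascent for LP: min 3*x1 + 6*x2, 5*x1 + 1*x2 = 8, 0 <= x_i <= 7
Step 1: y^k = 0.0, reduced costs: (3.0, 6.0)
  x^k = (0.0, 0.0), subgradient = b - a^T x = 8.0
  y^{k+1} = 0.0 + 0.05*8.0 = 0.4
Step 2: y^k = 0.4, reduced costs: (1.0, 5.6)
  x^k = (0.0, 0.0), subgradient = b - a^T x = 8.0
  y^{k+1} = 0.4 + 0.05*8.0 = 0.8
Step 3: y^k = 0.8, reduced costs: (-1.0, 5.2)
  x^k = (7.0, 0.0), subgradient = b - a^T x = -27.0
  y^{k+1} = 0.8 + 0.05*-27.0 = -0.55
Step 4: y^k = -0.55, reduced costs: (5.75, 6.55)
  x^k = (0.0, 0.0), subgradient = b - a^T x = 8.0
  y^{k+1} = -0.55 + 0.05*8.0 = -0.15
Dual objective at y_4 = -0.15: reduced costs (3.75, 6.15), box minimizer x = (0.0, 0.0)
g(y_4) = b*y + (c1 - a1*y)*x1 + (c2 - a2*y)*x2 = 8*(-0.15) + 3.75*0.0 + 6.15*0.0 = -1.2 + 0.0 + 0.0 = -1.2


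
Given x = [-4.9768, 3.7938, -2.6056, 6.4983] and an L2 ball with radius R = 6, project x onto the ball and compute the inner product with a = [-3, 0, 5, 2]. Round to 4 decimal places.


Step 1: Compute ||x|| (intermediates to 6 decimals).
||x|| = sqrt((-4.9768)^2 + 3.7938^2 + (-2.6056)^2 + 6.4983^2) = 9.390341
Step 2: Project.
Since ||x|| > R, scale = R/||x|| = 6/9.390341 = 0.638954, proj(x) = scale * x
proj(x) = [-3.179946, 2.424064, -1.664859, 4.152115]
Step 3: Dot product.
a^T * proj(x) = -3*(-3.179946) + 0*2.424064 + 5*(-1.664859) + 2*4.152115 = 9.5198


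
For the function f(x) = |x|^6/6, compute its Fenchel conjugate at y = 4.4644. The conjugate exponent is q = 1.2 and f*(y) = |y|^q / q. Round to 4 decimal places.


The conjugate exponent q satisfies 1/p + 1/q = 1.
p = 6, so q = 6/(6 - 1) = 1.2
|y|^q = 4.4644^1.2 = 6.0217
f*(4.4644) = 6.0217 / 1.2 = 5.018


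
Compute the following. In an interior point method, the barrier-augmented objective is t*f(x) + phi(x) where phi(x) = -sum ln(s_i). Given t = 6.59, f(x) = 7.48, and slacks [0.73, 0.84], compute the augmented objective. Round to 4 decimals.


Step 1: Compute log-barrier.
ln values: [-0.3147, -0.1744]
phi = -(-0.3147 - 0.1744) = 0.4891
Step 2: Compute augmented objective.
t*f(x) = 6.59*7.48 = 49.2932
Total = 49.2932 + 0.4891 = 49.7823


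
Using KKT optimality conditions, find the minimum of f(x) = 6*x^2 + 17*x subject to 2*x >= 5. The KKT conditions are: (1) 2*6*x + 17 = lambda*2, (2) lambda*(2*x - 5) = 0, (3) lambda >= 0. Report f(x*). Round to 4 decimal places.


Step 1: Try lambda = 0 (constraint inactive).
x_unc = -17/(2*6) = -1.4167
Check: 2*-1.4167 = -2.8334 < 5 -- violated!
Step 2: Constraint must be active: 2*x = 5
x* = 5/2 = 2.5
lambda = (2*6*2.5 + 17)/2 = 23.5
Step 3: Compute optimal value.
f(x*) = 6*2.5^2 + 17*2.5 = 80.0


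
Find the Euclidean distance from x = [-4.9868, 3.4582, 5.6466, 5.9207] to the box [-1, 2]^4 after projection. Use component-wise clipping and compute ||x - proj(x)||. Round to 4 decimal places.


Project each component onto [-1, 2].
clip(-4.9868) = -1.0, clip(3.4582) = 2.0, clip(5.6466) = 2.0, clip(5.9207) = 2.0
Projection = [-1.0, 2.0, 2.0, 2.0]
Squared diffs: [15.8946, 2.1263, 13.2977, 15.3719]
Distance = sqrt(46.6905) = 6.833


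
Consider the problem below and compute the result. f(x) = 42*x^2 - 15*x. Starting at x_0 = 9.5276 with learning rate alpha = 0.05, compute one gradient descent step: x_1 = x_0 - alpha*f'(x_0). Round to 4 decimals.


We compute the gradient at x_0 and apply the update.
f'(x) = 84*x - 15
f'(9.5276) = 84*9.5276 - 15 = 785.3184
x_1 = 9.5276 - 0.05*785.3184 = -29.7383


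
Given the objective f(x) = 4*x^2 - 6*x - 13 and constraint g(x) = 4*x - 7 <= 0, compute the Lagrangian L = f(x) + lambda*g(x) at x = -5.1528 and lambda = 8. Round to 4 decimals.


Step 1: Evaluate f(x).
f(-5.1528) = 4*(-5.1528)^2 - 6*(-5.1528) - 13 = 124.1222
Step 2: Evaluate g(x).
g(-5.1528) = 4*-5.1528 - 7 = -27.6112
Step 3: Compute Lagrangian.
L = 124.1222 + 8*-27.6112 = -96.7674


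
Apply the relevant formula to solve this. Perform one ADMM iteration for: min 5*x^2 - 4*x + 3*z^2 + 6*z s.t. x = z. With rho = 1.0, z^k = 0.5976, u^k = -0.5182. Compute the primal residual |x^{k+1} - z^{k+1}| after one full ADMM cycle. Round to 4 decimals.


ADMM iteration with rho = 1.0, z^k = 0.5976, u^k = -0.5182
Step 1: x-update.
Minimize 5*x^2 - 4*x + (1.0/2)*(x - 0.5976 - 0.5182)^2
FOC: (2*5 + 1.0)*x = 4 + 1.0*(0.5976 + 0.5182)
x^{k+1} = 0.4651
Step 2: z-update.
Minimize 3*z^2 + 6*z + (1.0/2)*(0.4651 - z - 0.5182)^2
FOC: (2*3 + 1.0)*z = -6 + 1.0*(0.4651 - 0.5182)
z^{k+1} = -0.8647
Step 3: u-update.
u^{k+1} = -0.5182 + 0.4651 + 0.8647 = 0.8116
Step 4: Primal residual = |0.4651 + 0.8647| = 1.3298


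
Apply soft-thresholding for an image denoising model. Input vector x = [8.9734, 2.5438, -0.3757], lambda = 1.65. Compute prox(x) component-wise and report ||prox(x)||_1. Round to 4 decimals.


Soft-thresholding with lambda = 1.65:
prox(8.9734) = sign(8.9734)*max(|8.9734| - 1.65, 0) = 7.3234
prox(2.5438) = sign(2.5438)*max(|2.5438| - 1.65, 0) = 0.8938
prox(-0.3757) = sign(-0.3757)*max(|-0.3757| - 1.65, 0) = 0.0
prox(x) = [7.3234, 0.8938, 0.0]
||prox(x)||_1 = 7.3234 + 0.8938 + 0.0 = 8.2172


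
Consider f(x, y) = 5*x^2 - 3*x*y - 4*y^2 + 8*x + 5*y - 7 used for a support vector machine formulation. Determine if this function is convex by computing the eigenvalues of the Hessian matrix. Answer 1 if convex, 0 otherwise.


The Hessian of f(x,y) = 5*x^2 - 3*x*y - 4*y^2 + 8*x + 5*y - 7 is:
H = [[10, -3], [-3, -8]]
Trace = 10 - 8 = 2
Determinant = 10*-8 - (-3)^2 = -89
Discriminant = (2)^2 - 4*-89 = 360.0
Eigenvalues: lambda_1 = -8.4868, lambda_2 = 10.4868
The function is not convex.

0


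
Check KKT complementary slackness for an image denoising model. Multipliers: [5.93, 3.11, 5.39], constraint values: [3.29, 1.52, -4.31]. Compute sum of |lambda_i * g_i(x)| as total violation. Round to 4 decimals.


KKT complementary slackness check:
lambda_1 * g_1 = 5.93 * 3.29 = 19.5097
lambda_2 * g_2 = 3.11 * 1.52 = 4.7272
lambda_3 * g_3 = 5.39 * -4.31 = -23.2309
Total violation = 19.5097 + 4.7272 + 23.2309 = 47.4678


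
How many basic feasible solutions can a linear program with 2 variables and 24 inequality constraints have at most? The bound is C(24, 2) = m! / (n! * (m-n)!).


Each vertex corresponds to some choice of n active constraints out of m, so the number of vertices is at most C(m, n) = m! / (n!(m-n)!).
m = 24, n = 2
Numerator: 24 * 23
Denominator: 2! = 2
C(24, 2) = 276


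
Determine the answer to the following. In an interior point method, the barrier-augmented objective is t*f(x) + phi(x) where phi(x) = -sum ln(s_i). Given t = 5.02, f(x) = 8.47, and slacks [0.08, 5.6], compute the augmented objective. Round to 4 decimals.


Step 1: Compute log-barrier.
ln values: [-2.5257, 1.7228]
phi = -(-2.5257 + 1.7228) = 0.803
Step 2: Compute augmented objective.
t*f(x) = 5.02*8.47 = 42.5194
Total = 42.5194 + 0.803 = 43.3224


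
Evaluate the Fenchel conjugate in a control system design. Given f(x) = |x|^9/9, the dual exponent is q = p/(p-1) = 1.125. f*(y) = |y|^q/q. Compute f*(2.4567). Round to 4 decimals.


The conjugate exponent q satisfies 1/p + 1/q = 1.
p = 9, so q = 9/(9 - 1) = 1.125
|y|^q = 2.4567^1.125 = 2.7488
f*(2.4567) = 2.7488 / 1.125 = 2.4434


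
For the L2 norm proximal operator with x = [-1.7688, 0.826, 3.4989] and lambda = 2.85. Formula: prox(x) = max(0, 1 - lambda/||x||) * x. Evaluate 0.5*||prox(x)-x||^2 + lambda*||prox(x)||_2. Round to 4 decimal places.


Step 1: Compute ||x||.
||x|| = 4.0066
Step 2: Compute scaling factor.
scale = max(0, 1 - 2.85/4.0066) = 0.2887
Step 3: prox(x) = [-0.5106, 0.2385, 1.0101]
||prox(x)|| = 1.1566
Step 4: Proximal objective.
0.5*||prox-x||^2 = 4.0613
lambda*||prox|| = 3.2963
Total = 7.3577


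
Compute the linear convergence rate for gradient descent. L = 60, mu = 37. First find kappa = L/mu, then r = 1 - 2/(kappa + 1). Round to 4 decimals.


Step 1: Compute the condition number.
kappa = L/mu = 60/37 = 1.6216
Step 2: Compute the convergence rate.
r = 1 - 2/(kappa + 1) = 1 - 2*mu/(L + mu) = (L - mu)/(L + mu) = 23/97 = 0.2371


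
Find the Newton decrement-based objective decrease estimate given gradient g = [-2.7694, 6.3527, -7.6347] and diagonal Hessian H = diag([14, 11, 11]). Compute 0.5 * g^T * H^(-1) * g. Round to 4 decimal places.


Step 1: H is diagonal, so H^(-1) * g = [-0.1978, 0.5775, -0.6941].
Step 2: g^T H^(-1) g = sum_i g_i^2 / H_ii
  = (-2.7694)^2/14 + (6.3527)^2/11 + (-7.6347)^2/11
  = 0.5478 + 3.6688 + 5.299 = 9.5156
Step 3: Objective decrease = 0.5 * g^T H^(-1) g = 4.7578


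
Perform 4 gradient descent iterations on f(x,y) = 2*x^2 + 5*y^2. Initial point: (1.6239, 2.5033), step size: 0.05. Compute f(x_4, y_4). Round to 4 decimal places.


Gradient descent on f(x,y) = 2*x^2 + 5*y^2.
Starting point: (1.6239, 2.5033), alpha = 0.05
Step 1: grad_x = 2*2*1.6239 = 6.4956, grad_y = 2*5*2.5033 = 25.033
  x_1 = 1.6239 - 0.05*6.4956 = 1.2991
  y_1 = 2.5033 - 0.05*25.033 = 1.2517
Step 2: grad_x = 2*2*1.2991 = 5.1965, grad_y = 2*5*1.2517 = 12.5165
  x_2 = 1.2991 - 0.05*5.1965 = 1.0393
  y_2 = 1.2517 - 0.05*12.5165 = 0.6258
Step 3: grad_x = 2*2*1.0393 = 4.1572, grad_y = 2*5*0.6258 = 6.2583
  x_3 = 1.0393 - 0.05*4.1572 = 0.8314
  y_3 = 0.6258 - 0.05*6.2583 = 0.3129
Step 4: grad_x = 2*2*0.8314 = 3.3257, grad_y = 2*5*0.3129 = 3.1291
  x_4 = 0.8314 - 0.05*3.3257 = 0.6651
  y_4 = 0.3129 - 0.05*3.1291 = 0.1565
f(0.6651, 0.1565) = 2*0.6651^2 + 5*0.1565^2 = 1.0072


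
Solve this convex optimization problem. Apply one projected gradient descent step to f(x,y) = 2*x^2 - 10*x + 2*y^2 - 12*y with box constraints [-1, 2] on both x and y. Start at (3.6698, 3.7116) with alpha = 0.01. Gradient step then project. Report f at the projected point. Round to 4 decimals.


Step 1: Compute gradient at (3.6698, 3.7116).
grad_x = 2*2*3.6698 - 10 = 4.6792
grad_y = 2*2*3.7116 - 12 = 2.8464
Step 2: Gradient step.
x_raw = 3.6698 - 0.01*4.6792 = 3.623
y_raw = 3.7116 - 0.01*2.8464 = 3.6831
Step 3: Project onto [-1, 2].
x_proj = clip(3.623) = 2.0
y_proj = clip(3.6831) = 2.0
Step 4: Evaluate f.
f(2.0, 2.0) = -28.0


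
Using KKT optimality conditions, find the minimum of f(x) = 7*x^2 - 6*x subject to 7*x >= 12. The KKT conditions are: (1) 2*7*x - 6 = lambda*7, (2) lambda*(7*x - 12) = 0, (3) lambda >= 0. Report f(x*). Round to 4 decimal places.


Step 1: Try lambda = 0 (constraint inactive).
x_unc = 6/(2*7) = 0.4286
Check: 7*0.4286 = 3.0002 < 12 -- violated!
Step 2: Constraint must be active: 7*x = 12
x* = 12/7 = 1.7143 (rounded; the exact value 12/7 is used below)
lambda = (2*7*(12/7) - 6)/7 = 2.5714
Step 3: Compute optimal value.
f(x*) = 7*(12/7)^2 - 6*(12/7) = 10.2857


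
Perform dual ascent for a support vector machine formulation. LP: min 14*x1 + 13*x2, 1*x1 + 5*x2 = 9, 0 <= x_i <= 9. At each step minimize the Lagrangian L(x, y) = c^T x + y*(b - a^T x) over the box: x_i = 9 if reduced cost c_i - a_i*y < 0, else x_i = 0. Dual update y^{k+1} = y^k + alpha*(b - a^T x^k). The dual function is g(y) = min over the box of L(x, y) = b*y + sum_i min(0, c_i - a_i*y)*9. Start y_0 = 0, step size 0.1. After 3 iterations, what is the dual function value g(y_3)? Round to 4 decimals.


Dual ascent for LP: min 14*x1 + 13*x2, 1*x1 + 5*x2 = 9, 0 <= x_i <= 9
Step 1: y^k = 0.0, reduced costs: (14.0, 13.0)
  x^k = (0.0, 0.0), subgradient = b - a^T x = 9.0
  y^{k+1} = 0.0 + 0.1*9.0 = 0.9
Step 2: y^k = 0.9, reduced costs: (13.1, 8.5)
  x^k = (0.0, 0.0), subgradient = b - a^T x = 9.0
  y^{k+1} = 0.9 + 0.1*9.0 = 1.8
Step 3: y^k = 1.8, reduced costs: (12.2, 4.0)
  x^k = (0.0, 0.0), subgradient = b - a^T x = 9.0
  y^{k+1} = 1.8 + 0.1*9.0 = 2.7
Dual objective at y_3 = 2.7: reduced costs (11.3, -0.5), box minimizer x = (0.0, 9.0)
g(y_3) = b*y + (c1 - a1*y)*x1 + (c2 - a2*y)*x2 = 9*2.7 + 11.3*0.0 + (-0.5)*9.0 = 24.3 + 0.0 - 4.5 = 19.8


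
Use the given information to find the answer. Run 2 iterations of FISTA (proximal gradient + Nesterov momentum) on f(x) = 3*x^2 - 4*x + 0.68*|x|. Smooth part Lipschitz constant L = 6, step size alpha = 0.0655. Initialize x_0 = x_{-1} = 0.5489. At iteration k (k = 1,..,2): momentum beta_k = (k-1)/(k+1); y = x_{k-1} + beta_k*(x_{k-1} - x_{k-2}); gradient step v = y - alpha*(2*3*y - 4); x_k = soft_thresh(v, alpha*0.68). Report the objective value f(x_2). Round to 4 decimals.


FISTA on f(x) = 3*x^2 - 4*x + 0.68*|x|
L = 6, alpha = 0.0655
Iteration 1: beta = 0.0, y = 0.5489 + 0.0*(0.5489 - 0.5489) = 0.5489
  grad(y) = -0.7066, v = y - alpha*grad = 0.5952
  prox(v) = soft_thresh(0.5952, 0.0445) = 0.5506
Iteration 2: beta = 0.3333, y = 0.5506 + 0.3333*(0.5506 - 0.5489) = 0.5512
  grad(y) = -0.6927, v = y - alpha*grad = 0.5966
  prox(v) = soft_thresh(0.5966, 0.0445) = 0.5521
f(x_2) = 3*0.5521^2 - 4*0.5521 + 0.68*|0.5521| = -0.9185


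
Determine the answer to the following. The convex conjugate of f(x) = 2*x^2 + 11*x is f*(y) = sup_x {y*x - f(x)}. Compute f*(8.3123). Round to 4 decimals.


f*(y) = sup_x {y*x - a*x^2 - b*x} = sup_x {(y-b)*x - a*x^2}
FOC: (y - b) - 2a*x = 0 => x* = (y - b)/(2a)
x* = (8.3123 - 11)/(2*2) = -0.6719
f*(8.3123) = (y-b)^2/(4a) = (8.3123 - 11)^2/(4*2)
= 7.2237/8 = 0.903


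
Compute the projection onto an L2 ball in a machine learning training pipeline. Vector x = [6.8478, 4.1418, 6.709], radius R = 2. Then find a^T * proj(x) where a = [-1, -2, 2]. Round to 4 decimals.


Step 1: Compute ||x|| (intermediates to 6 decimals).
||x|| = sqrt(6.8478^2 + 4.1418^2 + 6.709^2) = 10.443062
Step 2: Project.
Since ||x|| > R, scale = R/||x|| = 2/10.443062 = 0.191515, proj(x) = scale * x
proj(x) = [1.311456, 0.793217, 1.284874]
Step 3: Dot product.
a^T * proj(x) = -1*1.311456 - 2*0.793217 + 2*1.284874 = -0.3281


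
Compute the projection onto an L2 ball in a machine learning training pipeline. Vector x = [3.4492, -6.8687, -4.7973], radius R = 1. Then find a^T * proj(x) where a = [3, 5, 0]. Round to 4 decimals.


Step 1: Compute ||x|| (intermediates to 6 decimals).
||x|| = sqrt(3.4492^2 + (-6.8687)^2 + (-4.7973)^2) = 9.060359
Step 2: Project.
Since ||x|| > R, scale = R/||x|| = 1/9.060359 = 0.110371, proj(x) = scale * x
proj(x) = [0.380692, -0.758105, -0.529483]
Step 3: Dot product.
a^T * proj(x) = 3*0.380692 + 5*(-0.758105) + 0*(-0.529483) = -2.6484


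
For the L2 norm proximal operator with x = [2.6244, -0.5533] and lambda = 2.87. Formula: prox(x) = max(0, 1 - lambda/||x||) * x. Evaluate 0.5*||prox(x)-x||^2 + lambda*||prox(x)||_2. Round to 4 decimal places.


Step 1: Compute ||x||.
||x|| = 2.6821
Step 2: Compute scaling factor.
scale = max(0, 1 - 2.87/2.6821) = 0.0
Step 3: prox(x) = [0.0, -0.0]
||prox(x)|| = 0.0
Step 4: Proximal objective.
0.5*||prox-x||^2 = 3.5968
lambda*||prox|| = 0.0
Total = 3.5968


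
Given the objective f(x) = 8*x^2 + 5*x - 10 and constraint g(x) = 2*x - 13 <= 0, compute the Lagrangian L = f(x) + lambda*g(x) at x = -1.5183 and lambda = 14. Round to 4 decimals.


Step 1: Evaluate f(x).
f(-1.5183) = 8*(-1.5183)^2 + 5*(-1.5183) - 10 = 0.8504
Step 2: Evaluate g(x).
g(-1.5183) = 2*-1.5183 - 13 = -16.0366
Step 3: Compute Lagrangian.
L = 0.8504 + 14*-16.0366 = -223.662


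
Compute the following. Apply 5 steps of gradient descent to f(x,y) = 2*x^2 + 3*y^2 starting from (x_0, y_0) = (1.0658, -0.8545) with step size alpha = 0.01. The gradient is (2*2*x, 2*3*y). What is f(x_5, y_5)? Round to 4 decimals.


Gradient descent on f(x,y) = 2*x^2 + 3*y^2.
Starting point: (1.0658, -0.8545), alpha = 0.01
Step 1: grad_x = 2*2*1.0658 = 4.2632, grad_y = 2*3*-0.8545 = -5.127
  x_1 = 1.0658 - 0.01*4.2632 = 1.0232
  y_1 = -0.8545 - 0.01*-5.127 = -0.8032
Step 2: grad_x = 2*2*1.0232 = 4.0927, grad_y = 2*3*-0.8032 = -4.8194
  x_2 = 1.0232 - 0.01*4.0927 = 0.9822
  y_2 = -0.8032 - 0.01*-4.8194 = -0.755
Step 3: grad_x = 2*2*0.9822 = 3.929, grad_y = 2*3*-0.755 = -4.5302
  x_3 = 0.9822 - 0.01*3.929 = 0.943
  y_3 = -0.755 - 0.01*-4.5302 = -0.7097
Step 4: grad_x = 2*2*0.943 = 3.7718, grad_y = 2*3*-0.7097 = -4.2584
  x_4 = 0.943 - 0.01*3.7718 = 0.9052
  y_4 = -0.7097 - 0.01*-4.2584 = -0.6671
Step 5: grad_x = 2*2*0.9052 = 3.6209, grad_y = 2*3*-0.6671 = -4.0029
  x_5 = 0.9052 - 0.01*3.6209 = 0.869
  y_5 = -0.6671 - 0.01*-4.0029 = -0.6271
f(0.869, -0.6271) = 2*0.869^2 + 3*(-0.6271)^2 = 2.6902


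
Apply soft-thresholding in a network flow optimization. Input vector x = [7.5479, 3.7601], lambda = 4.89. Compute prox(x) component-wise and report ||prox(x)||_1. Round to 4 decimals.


Soft-thresholding with lambda = 4.89:
prox(7.5479) = sign(7.5479)*max(|7.5479| - 4.89, 0) = 2.6579
prox(3.7601) = sign(3.7601)*max(|3.7601| - 4.89, 0) = 0.0
prox(x) = [2.6579, 0.0]
||prox(x)||_1 = 2.6579 + 0.0 = 2.6579


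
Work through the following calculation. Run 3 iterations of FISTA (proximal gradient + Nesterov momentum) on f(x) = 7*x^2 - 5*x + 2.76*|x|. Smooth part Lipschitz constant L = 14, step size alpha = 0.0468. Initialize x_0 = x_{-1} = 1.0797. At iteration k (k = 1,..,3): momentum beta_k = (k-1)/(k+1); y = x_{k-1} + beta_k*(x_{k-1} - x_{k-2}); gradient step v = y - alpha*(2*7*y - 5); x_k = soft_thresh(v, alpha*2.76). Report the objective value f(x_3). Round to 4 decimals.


FISTA on f(x) = 7*x^2 - 5*x + 2.76*|x|
L = 14, alpha = 0.0468
Iteration 1: beta = 0.0, y = 1.0797 + 0.0*(1.0797 - 1.0797) = 1.0797
  grad(y) = 10.1158, v = y - alpha*grad = 0.6063
  prox(v) = soft_thresh(0.6063, 0.1292) = 0.4771
Iteration 2: beta = 0.3333, y = 0.4771 + 0.3333*(0.4771 - 1.0797) = 0.2763
  grad(y) = -1.1325, v = y - alpha*grad = 0.3293
  prox(v) = soft_thresh(0.3293, 0.1292) = 0.2001
Iteration 3: beta = 0.5, y = 0.2001 + 0.5*(0.2001 - 0.4771) = 0.0616
  grad(y) = -4.138, v = y - alpha*grad = 0.2552
  prox(v) = soft_thresh(0.2552, 0.1292) = 0.1261
f(x_3) = 7*0.1261^2 - 5*0.1261 + 2.76*|0.1261| = -0.1711


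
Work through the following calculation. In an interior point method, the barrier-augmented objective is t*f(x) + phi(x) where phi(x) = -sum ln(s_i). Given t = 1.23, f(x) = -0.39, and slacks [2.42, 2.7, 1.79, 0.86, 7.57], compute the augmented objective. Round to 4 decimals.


Step 1: Compute log-barrier.
ln values: [0.8838, 0.9933, 0.5822, -0.1508, 2.0242]
phi = -(0.8838 + 0.9933 + 0.5822 - 0.1508 + 2.0242) = -4.3326
Step 2: Compute augmented objective.
t*f(x) = 1.23*-0.39 = -0.4797
Total = -0.4797 - 4.3326 = -4.8123


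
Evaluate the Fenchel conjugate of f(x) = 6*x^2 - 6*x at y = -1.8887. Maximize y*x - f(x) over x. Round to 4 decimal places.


f*(y) = sup_x {y*x - a*x^2 - b*x} = sup_x {(y-b)*x - a*x^2}
FOC: (y - b) - 2a*x = 0 => x* = (y - b)/(2a)
x* = (-1.8887 + 6)/(2*6) = 0.3426
f*(-1.8887) = (y-b)^2/(4a) = (-1.8887 + 6)^2/(4*6)
= 16.9028/24 = 0.7043


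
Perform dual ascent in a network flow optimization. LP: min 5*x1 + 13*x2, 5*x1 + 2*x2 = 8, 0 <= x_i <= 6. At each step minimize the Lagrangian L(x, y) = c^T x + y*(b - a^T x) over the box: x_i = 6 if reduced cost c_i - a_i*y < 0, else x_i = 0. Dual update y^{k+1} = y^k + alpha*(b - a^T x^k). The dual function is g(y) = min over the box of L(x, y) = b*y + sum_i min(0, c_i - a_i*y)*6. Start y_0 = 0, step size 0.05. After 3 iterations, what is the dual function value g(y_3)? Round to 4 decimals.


Dual ascent for LP: min 5*x1 + 13*x2, 5*x1 + 2*x2 = 8, 0 <= x_i <= 6
Step 1: y^k = 0.0, reduced costs: (5.0, 13.0)
  x^k = (0.0, 0.0), subgradient = b - a^T x = 8.0
  y^{k+1} = 0.0 + 0.05*8.0 = 0.4
Step 2: y^k = 0.4, reduced costs: (3.0, 12.2)
  x^k = (0.0, 0.0), subgradient = b - a^T x = 8.0
  y^{k+1} = 0.4 + 0.05*8.0 = 0.8
Step 3: y^k = 0.8, reduced costs: (1.0, 11.4)
  x^k = (0.0, 0.0), subgradient = b - a^T x = 8.0
  y^{k+1} = 0.8 + 0.05*8.0 = 1.2
Dual objective at y_3 = 1.2: reduced costs (-1.0, 10.6), box minimizer x = (6.0, 0.0)
g(y_3) = b*y + (c1 - a1*y)*x1 + (c2 - a2*y)*x2 = 8*1.2 + (-1.0)*6.0 + 10.6*0.0 = 9.6 - 6.0 + 0.0 = 3.6


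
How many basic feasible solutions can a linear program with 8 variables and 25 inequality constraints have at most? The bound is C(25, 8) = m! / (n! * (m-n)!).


Each vertex corresponds to some choice of n active constraints out of m, so the number of vertices is at most C(m, n) = m! / (n!(m-n)!).
m = 25, n = 8
Numerator: 25 * 24 * 23 * 22 * 21 * 20 * 19 * 18
Denominator: 8! = 40320
C(25, 8) = 1081575


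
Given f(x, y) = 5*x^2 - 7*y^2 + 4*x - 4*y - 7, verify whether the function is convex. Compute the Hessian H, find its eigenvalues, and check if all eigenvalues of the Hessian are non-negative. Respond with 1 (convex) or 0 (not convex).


The Hessian of f(x,y) = 5*x^2 - 7*y^2 + 4*x - 4*y - 7 is:
H = [[10, 0], [0, -14]]
Trace = 10 - 14 = -4
Determinant = 10*-14 - (0)^2 = -140
Discriminant = (-4)^2 - 4*-140 = 576.0
Eigenvalues: lambda_1 = -14.0, lambda_2 = 10.0
The function is not convex.

0


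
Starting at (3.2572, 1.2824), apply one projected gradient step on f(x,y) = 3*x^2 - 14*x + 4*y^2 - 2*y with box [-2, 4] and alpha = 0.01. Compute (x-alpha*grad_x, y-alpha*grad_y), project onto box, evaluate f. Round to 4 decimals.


Step 1: Compute gradient at (3.2572, 1.2824).
grad_x = 2*3*3.2572 - 14 = 5.5432
grad_y = 2*4*1.2824 - 2 = 8.2592
Step 2: Gradient step.
x_raw = 3.2572 - 0.01*5.5432 = 3.2018
y_raw = 1.2824 - 0.01*8.2592 = 1.1998
Step 3: Project onto [-2, 4].
x_proj = clip(3.2018) = 3.2018
y_proj = clip(1.1998) = 1.1998
Step 4: Evaluate f.
f(3.2018, 1.1998) = -10.7123


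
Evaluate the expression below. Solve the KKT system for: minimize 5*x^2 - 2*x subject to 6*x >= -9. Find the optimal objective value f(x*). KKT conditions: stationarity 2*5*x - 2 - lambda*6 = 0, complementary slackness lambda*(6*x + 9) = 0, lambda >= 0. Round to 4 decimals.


Step 1: Try lambda = 0 (constraint inactive).
Stationarity: 2*5*x - 2 = 0
x* = 2/(2*5) = 0.2
Check constraint: 6*0.2 = 1.2 >= -9 -- satisfied.
Step 2: Compute optimal value.
f(x*) = 5*0.2^2 - 2*0.2 = -0.2
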